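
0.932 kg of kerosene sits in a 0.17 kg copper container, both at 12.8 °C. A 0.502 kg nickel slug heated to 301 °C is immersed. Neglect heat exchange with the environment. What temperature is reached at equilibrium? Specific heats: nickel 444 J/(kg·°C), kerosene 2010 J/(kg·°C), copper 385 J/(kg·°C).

Taking heat into each body as positive, Σ m c ΔT = 0:
0.502×444×(T − 301) + 0.932×2010×(T − 12.8) + 0.17×385×(T − 12.8) = 0
222.89(T − 301) + 1873.3(T − 12.8) + 65.45(T − 12.8) = 0
(222.89 + 1873.3 + 65.45) T = 222.89×301 + 1873.3×12.8 + 65.45×12.8
T = 91906/2161.7 ≈ 42.52 °C

T_f ≈ 42.5 °C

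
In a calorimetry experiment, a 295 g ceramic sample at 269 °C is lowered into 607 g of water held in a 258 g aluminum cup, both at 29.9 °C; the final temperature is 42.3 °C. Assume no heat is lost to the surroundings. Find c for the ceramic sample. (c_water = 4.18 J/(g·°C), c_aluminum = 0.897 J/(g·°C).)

c ≈ 0.513 J/(g·°C)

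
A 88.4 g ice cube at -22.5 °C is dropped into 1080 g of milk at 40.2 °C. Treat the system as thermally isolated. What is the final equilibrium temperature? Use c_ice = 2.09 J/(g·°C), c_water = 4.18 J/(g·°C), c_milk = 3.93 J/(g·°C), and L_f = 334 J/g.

T_f ≈ 29.7 °C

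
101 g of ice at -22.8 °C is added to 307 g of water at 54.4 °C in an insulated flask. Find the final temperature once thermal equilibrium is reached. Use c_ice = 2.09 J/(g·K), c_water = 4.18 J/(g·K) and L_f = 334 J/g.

Setting the total heat transfer to zero:
ice -22.8→0 °C: 101·2.09·22.8 = 4812.9
  melt ice: 101·334 = 33734
  warm the meltwater: 422.18 T
  water cools: 307·4.18·(T − 54.4) = 1283.3(T − 54.4)
1705.4 T = 69809 − 38547 = 31262
T ≈ 18.33 °C — above 0 °C, consistent with complete melting.

T_f ≈ 18.3 °C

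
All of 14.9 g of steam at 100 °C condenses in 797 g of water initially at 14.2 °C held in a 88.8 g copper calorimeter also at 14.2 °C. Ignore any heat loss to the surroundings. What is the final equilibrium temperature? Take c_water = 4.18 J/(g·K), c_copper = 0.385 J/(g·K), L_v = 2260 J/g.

Energy conservation, ΣQ = 0:
latent heat released on condensation: 14.9×2260 = 33674
  condensate cools 100→T: 14.9×4.18×(T − 100) = 62.28(T − 100)
  original water: 3331.5(T − 14.2)
  cup: 34.19(T − 14.2)
3427.9 T = 33674 + 6228.2 + 47792 = 87694
T ≈ 25.58 °C, under the boiling point, so the assumption holds.

T_f ≈ 25.6 °C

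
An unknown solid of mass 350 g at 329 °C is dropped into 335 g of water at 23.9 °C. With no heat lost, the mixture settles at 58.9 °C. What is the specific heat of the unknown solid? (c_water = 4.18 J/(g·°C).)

c ≈ 0.518 J/(g·°C)

m_s c (T_s − T_f) = m_water c_water (T_f − T_0):
350·c·(329 − 58.9) = 335·4.18·(58.9 − 23.9)
94535 c = 49010  ⇒  c ≈ 0.5184 J/(g·°C)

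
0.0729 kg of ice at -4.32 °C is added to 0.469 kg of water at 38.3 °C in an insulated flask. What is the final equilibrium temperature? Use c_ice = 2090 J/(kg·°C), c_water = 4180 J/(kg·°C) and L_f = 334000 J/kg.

T_f ≈ 22.1 °C

Net heat exchanged in the isolated system is zero:
ice -4.32→0 °C: 0.0729×2090×4.32 = 658.2; latent heat to melt: 0.0729×334000 = 24349; meltwater 0→T: 0.0729×4180×T = 304.72 T; water: 1960.4(T − 38.3)
2265.1 T = 75084 − 25007 = 50077
T ≈ 22.11 °C (positive, so assuming full melt was valid).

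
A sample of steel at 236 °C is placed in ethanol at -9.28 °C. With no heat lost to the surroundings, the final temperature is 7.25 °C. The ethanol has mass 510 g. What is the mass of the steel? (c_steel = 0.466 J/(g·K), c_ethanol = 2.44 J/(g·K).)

Heat lost by the steel = heat gained by the ethanol:
m·0.466·(236 − 7.25) = 510·2.44·(7.25 − (-9.28))
106.6 m = 20570  ⇒  m ≈ 193 g

m ≈ 193 g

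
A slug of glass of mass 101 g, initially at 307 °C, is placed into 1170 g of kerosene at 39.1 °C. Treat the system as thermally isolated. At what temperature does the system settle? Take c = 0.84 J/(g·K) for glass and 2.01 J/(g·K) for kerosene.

Net heat exchanged in the isolated system is zero:
101*0.84*(T − 307) + 1170*2.01*(T − 39.1) = 0
84.84(T − 307) + 2351.7(T − 39.1) = 0
(84.84 + 2351.7) T = 84.84*307 + 2351.7*39.1
T ≈ 48.43 °C

T_f ≈ 48.4 °C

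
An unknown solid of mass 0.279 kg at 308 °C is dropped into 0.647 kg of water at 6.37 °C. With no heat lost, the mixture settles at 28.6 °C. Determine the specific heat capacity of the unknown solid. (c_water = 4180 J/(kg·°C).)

Net heat exchanged in the isolated system is zero:
0.279·c·(28.6 − 308) + 0.647·4180·(28.6 − 6.37) = 0
-77.95 c = -60120
c = -60120/-77.95 ≈ 771.2 J/(kg·°C)

c ≈ 771 J/(kg·°C)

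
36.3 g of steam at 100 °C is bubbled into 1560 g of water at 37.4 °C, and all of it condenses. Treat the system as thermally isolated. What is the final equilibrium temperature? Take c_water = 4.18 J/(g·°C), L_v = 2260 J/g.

Setting the total heat transfer to zero:
steam→water at 100 °C releases m L_v = 36.3×2260 = 82038
  condensed water 100 °C→T: 151.73(T − 100)
  water warms: 1560×4.18×(T − 37.4) = 6520.8(T − 37.4)
6672.5 T = 82038 + 15173 + 243878 = 341089
T ≈ 51.12 °C — below 100 °C, confirming all the steam condensed.

T_f ≈ 51.1 °C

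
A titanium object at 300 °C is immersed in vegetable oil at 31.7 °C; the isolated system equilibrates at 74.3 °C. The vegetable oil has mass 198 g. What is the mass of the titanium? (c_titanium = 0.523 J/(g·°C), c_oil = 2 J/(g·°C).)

Energy conservation, ΣQ = 0:
m·0.523·(74.3 − 300) + 198·2·(74.3 − 31.7) = 0
-118.04 m = -16870
m = -16870/-118.04 ≈ 142.9 g

m ≈ 143 g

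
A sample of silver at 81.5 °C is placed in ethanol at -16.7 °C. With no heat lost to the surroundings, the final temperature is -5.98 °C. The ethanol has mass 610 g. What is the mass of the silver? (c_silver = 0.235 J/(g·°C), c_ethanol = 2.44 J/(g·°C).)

Heat lost by the silver = heat gained by the ethanol:
m·0.235·(81.5 − -5.98) = 610·2.44·(-5.98 − (-16.7))
20.56 m = 15956  ⇒  m ≈ 776.1 g

m ≈ 776 g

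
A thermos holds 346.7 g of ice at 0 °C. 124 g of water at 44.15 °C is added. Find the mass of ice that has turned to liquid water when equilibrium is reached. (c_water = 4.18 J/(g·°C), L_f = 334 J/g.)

m_melted ≈ 68.5 g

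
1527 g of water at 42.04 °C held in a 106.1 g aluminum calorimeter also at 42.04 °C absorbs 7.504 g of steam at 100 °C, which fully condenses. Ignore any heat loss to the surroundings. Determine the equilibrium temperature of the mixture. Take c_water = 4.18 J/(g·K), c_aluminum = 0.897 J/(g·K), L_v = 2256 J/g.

T_f ≈ 44.9 °C

Energy balance with sensible and latent terms:
condense steam: −7.504×2256 = −16929; condensate cools 100→T: 7.504×4.18×(T − 100) = 31.37(T − 100); water warms: 1527×4.18×(T − 42.04) = 6382.9(T − 42.04); aluminum cup: 106.1×0.897×(T − 42.04) = 95.17(T − 42.04)
6509.4 T = 16929 + 3136.7 + 272336 = 292402
T ≈ 44.92 °C — below 100 °C, confirming all the steam condensed.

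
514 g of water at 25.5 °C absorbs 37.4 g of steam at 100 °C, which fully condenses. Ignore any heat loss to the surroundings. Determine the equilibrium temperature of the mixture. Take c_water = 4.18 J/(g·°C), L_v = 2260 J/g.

T_f ≈ 67.2 °C

Heat gained plus heat lost sum to zero:
condense steam: −37.4·2260 = −84524
  condensate cools 100→T: 37.4·4.18·(T − 100) = 156.33(T − 100)
  original water: 2148.5(T − 25.5)
2304.9 T = 84524 + 15633 + 54787 = 154944
T ≈ 67.23 °C (< 100 °C, so full condensation is consistent).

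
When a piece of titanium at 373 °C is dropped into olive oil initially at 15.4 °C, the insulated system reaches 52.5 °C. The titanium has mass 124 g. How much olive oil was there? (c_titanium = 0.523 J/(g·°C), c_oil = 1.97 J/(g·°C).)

m ≈ 284 g

Heat gained plus heat lost sum to zero:
124×0.523×(52.5 − 373) + m×1.97×(52.5 − 15.4) = 0
73.09 m = 20785
m = 20785/73.09 ≈ 284.4 g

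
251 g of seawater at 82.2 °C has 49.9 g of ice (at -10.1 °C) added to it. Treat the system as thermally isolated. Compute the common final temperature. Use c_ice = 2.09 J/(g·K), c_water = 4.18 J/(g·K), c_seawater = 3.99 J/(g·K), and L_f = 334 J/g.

Setting the total heat transfer to zero:
warm ice to 0 °C: 49.9·2.09·(0 − (-10.1)) = 1053.3
  melt ice: 49.9·334 = 16667
  warm the meltwater: 208.58 T
  seawater: 1001.5(T − 82.2)
1210.1 T = 82322 − 17720 = 64603
T ≈ 53.39 °C (positive, so assuming full melt was valid).

T_f ≈ 53.4 °C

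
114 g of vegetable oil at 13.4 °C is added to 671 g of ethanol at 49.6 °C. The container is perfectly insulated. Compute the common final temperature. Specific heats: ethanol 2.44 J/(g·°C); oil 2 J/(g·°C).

T_f ≈ 45.2 °C

|Q_ethanol| = |Q_oil|:
671·2.44·(49.6 − T) = 114·2·(T − 13.4)
1637.2(49.6 − T) = 228(T − 13.4)
1865.2 T = 84262  ⇒  T ≈ 45.18 °C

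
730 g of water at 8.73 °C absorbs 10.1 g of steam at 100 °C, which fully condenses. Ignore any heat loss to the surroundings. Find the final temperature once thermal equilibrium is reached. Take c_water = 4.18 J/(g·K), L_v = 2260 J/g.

T_f ≈ 17.4 °C

Setting the total heat transfer to zero:
latent heat released on condensation: 10.1·2260 = 22826
  condensed water 100 °C→T: 42.22(T − 100)
  water warms: 730·4.18·(T − 8.73) = 3051.4(T − 8.73)
3093.6 T = 22826 + 4221.8 + 26639 = 53687
T ≈ 17.35 °C, under the boiling point, so the assumption holds.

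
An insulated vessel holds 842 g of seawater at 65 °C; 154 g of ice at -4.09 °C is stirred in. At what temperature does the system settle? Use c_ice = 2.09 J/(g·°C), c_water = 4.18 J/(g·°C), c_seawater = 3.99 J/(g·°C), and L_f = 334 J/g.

Conservation of energy gives ΣQ = 0:
ice -4.09→0 °C: 154×2.09×4.09 = 1316.4
  latent heat to melt: 154×334 = 51436
  meltwater 0→T: 154×4.18×T = 643.72 T
  seawater cools: 842×3.99×(T − 65) = 3359.6(T − 65)
4003.3 T = 218373 − 52752 = 165620
T ≈ 41.37 °C (positive, so assuming full melt was valid).

T_f ≈ 41.4 °C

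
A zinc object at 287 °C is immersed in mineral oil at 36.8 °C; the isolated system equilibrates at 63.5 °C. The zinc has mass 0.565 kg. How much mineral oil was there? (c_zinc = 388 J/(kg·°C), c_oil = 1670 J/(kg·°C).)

m ≈ 1.1 kg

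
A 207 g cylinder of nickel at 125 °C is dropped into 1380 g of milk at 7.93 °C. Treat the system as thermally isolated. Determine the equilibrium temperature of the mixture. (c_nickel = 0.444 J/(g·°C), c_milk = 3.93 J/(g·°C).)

Heat gained plus heat lost sum to zero:
207×0.444×(T − 125) + 1380×3.93×(T − 7.93) = 0
91.91(T − 125) + 5423.4(T − 7.93) = 0
5515.3 T = 54496
T = 54496 / 5515.3 = 9.88 °C

T_f ≈ 9.9 °C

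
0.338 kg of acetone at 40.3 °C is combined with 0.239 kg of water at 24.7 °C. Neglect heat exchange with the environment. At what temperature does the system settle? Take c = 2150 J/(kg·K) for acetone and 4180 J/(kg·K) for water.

T_f ≈ 31.3 °C

Taking heat into each body as positive, Σ m c ΔT = 0:
0.338*2150*(T − 40.3) + 0.239*4180*(T − 24.7) = 0
(726.7 + 999.02) T = 726.7*40.3 + 999.02*24.7
T = 53962 / 1725.7 = 31.3 °C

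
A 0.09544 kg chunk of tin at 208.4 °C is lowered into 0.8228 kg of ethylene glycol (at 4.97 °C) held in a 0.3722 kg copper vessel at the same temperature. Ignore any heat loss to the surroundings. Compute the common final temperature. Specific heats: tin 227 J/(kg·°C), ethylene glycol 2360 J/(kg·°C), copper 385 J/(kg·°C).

Let T be the final temperature. ΣQ_i = 0:
0.09544×227×(T − 208.4) + 0.8228×2360×(T − 4.97) + 0.3722×385×(T − 4.97) = 0
(21.66 + 1941.8 + 143.3) T = 21.66×208.4 + 1941.8×4.97 + 143.3×4.97
T = 14878/2106.8 ≈ 7.06 °C

T_f ≈ 7.1 °C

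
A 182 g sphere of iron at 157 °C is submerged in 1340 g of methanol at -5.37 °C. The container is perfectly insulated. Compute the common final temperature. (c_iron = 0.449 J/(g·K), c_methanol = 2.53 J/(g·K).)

T_f ≈ -1.5 °C

Set heat shed by the hot body equal to heat absorbed by the cold body:
182*0.449*(157 − T) = 1340*2.53*(T − (-5.37))
81.72(157 − T) = 3390.2(T − (-5.37))
3471.9 T = -5375.6  ⇒  T ≈ -1.55 °C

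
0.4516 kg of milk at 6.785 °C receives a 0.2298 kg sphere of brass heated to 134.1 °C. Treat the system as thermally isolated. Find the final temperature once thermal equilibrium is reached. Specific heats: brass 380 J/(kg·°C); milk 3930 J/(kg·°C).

T_f ≈ 12.8 °C

T_f = Σ m_i c_i T_i / Σ m_i c_i:
T_f = (87.32×134.1 + 1774.8×6.785) / (87.32 + 1774.8)
    = 23752 / 1862.1 ≈ 12.76 °C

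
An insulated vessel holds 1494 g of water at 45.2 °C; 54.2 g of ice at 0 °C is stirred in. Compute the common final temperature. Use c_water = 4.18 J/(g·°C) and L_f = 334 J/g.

Sum of m c ΔT and latent-heat terms is zero:
melt ice: 54.2×334 = 18103; meltwater 0→T: 54.2×4.18×T = 226.56 T; water: 6244.9(T − 45.2)
6471.5 T = 282270 − 18103 = 264168
T ≈ 40.82 °C (positive, so assuming full melt was valid).

T_f ≈ 40.8 °C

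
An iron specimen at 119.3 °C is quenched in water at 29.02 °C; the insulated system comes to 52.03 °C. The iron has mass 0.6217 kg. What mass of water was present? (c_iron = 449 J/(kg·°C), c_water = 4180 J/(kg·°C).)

Heat lost by the iron = heat gained by the water:
0.6217·449·(119.3 − 52.03) = m·4180·(52.03 − 29.02)
96182 m = 18778  ⇒  m ≈ 0.1952 kg

m ≈ 0.195 kg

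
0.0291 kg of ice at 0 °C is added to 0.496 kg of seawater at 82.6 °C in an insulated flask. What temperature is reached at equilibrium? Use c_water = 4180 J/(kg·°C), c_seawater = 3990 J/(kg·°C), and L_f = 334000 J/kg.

T_f ≈ 73.2 °C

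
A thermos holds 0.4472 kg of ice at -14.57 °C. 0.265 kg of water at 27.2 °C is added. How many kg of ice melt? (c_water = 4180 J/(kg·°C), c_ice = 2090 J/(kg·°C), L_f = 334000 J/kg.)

Water can give up m c ΔT = 0.265×4180×27.2 = 30129 J before reaching 0 °C.
Of that, 0.4472×2090×14.57 = 13618 J goes to bring the ice to 0 °C, leaving 16512 J.
To melt every bit of ice: 0.4472×334000 = 149365 J.
Since 16512 < 149365 J, not all the ice melts; equilibrium is at 0 °C.
m_melted×334000 = 16512  ⇒  m_melted ≈ 0.04944 kg.

m_melted ≈ 0.0494 kg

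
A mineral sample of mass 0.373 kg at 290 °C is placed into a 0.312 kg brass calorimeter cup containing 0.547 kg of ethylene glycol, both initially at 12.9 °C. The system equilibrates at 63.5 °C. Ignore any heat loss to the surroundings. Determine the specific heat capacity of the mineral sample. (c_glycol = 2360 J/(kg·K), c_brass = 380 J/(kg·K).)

c ≈ 844 J/(kg·K)

Taking heat into each body as positive, Σ m c ΔT = 0:
0.373×c×(63.5 − 290) + 0.547×2360×(63.5 − 12.9) + 0.312×380×(63.5 − 12.9) = 0
-84.48 c = -71320
c = -71320/-84.48 ≈ 844.2 J/(kg·K)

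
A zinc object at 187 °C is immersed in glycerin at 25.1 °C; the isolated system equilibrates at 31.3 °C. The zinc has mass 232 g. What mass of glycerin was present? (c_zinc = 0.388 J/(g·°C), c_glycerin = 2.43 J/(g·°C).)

m ≈ 930 g

Setting the total heat transfer to zero:
232×0.388×(31.3 − 187) + m×2.43×(31.3 − 25.1) = 0
15.07 m = 14015
m = 14015/15.07 ≈ 930.3 g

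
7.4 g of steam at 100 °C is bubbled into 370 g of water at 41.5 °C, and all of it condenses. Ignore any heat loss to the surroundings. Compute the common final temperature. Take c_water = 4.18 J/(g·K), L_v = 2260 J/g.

Heat gained plus heat lost sum to zero:
steam→water at 100 °C releases m L_v = 7.4×2260 = 16724
  condensed water 100 °C→T: 30.93(T − 100)
  original water: 1546.6(T − 41.5)
1577.5 T = 16724 + 3093.2 + 64184 = 84001
T ≈ 53.25 °C — below 100 °C, confirming all the steam condensed.

T_f ≈ 53.2 °C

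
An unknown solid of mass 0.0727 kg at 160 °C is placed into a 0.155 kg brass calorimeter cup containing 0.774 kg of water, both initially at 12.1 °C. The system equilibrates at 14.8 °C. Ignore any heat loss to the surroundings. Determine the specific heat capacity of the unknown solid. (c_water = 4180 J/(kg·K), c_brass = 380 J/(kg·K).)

c ≈ 843 J/(kg·K)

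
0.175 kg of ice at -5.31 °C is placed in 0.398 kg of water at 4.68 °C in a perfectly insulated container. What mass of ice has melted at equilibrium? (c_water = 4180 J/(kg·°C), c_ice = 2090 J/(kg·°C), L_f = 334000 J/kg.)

m_melted ≈ 0.0175 kg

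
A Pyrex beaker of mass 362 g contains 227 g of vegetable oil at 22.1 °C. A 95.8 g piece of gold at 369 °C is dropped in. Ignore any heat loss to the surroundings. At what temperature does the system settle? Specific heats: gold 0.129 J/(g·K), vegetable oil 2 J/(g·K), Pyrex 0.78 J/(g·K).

Taking heat into each body as positive, Σ m c ΔT = 0:
95.8×0.129×(T − 369) + 227×2×(T − 22.1) + 362×0.78×(T − 22.1) = 0
12.36(T − 369) + 454(T − 22.1) + 282.36(T − 22.1) = 0
(12.36 + 454 + 282.36) T = 12.36×369 + 454×22.1 + 282.36×22.1
T = 20834/748.72 ≈ 27.83 °C

T_f ≈ 27.8 °C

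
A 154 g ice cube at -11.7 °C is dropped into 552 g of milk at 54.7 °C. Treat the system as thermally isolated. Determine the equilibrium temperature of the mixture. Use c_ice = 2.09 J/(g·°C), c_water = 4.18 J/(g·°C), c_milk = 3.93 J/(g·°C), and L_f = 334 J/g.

T_f ≈ 22.6 °C

Energy conservation, ΣQ = 0:
warm ice to 0 °C: 154×2.09×(0 − (-11.7)) = 3765.8; latent heat to melt: 154×334 = 51436; warm the meltwater: 643.72 T; milk: 2169.4(T − 54.7)
2813.1 T = 118664 − 55202 = 63462
T ≈ 22.56 °C — above 0 °C, consistent with complete melting.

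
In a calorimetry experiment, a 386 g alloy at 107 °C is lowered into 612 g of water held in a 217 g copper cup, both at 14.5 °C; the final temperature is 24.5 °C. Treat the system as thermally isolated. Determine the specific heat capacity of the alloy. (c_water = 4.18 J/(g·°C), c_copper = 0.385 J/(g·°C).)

c ≈ 0.83 J/(g·°C)

Net heat exchanged in the isolated system is zero:
386·c·(24.5 − 107) + 612·4.18·(24.5 − 14.5) + 217·0.385·(24.5 − 14.5) = 0
-31845 c = -26417
c = -26417/-31845 ≈ 0.8296 J/(g·°C)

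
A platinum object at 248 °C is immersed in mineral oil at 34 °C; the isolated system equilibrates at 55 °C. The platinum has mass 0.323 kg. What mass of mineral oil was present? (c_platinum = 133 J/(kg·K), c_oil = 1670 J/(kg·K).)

Heat lost by the platinum = heat gained by the oil:
0.323·133·(248 − 55) = m·1670·(55 − 34)
35070 m = 8291.1  ⇒  m ≈ 0.2364 kg

m ≈ 0.236 kg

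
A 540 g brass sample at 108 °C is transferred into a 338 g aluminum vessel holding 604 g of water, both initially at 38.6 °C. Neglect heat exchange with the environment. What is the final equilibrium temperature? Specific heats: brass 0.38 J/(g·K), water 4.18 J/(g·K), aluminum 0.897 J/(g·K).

T_f ≈ 43.3 °C

With ΣQ=0 the equilibrium temperature is the m·c-weighted mean:
T_f = (205.2·108 + 2524.7·38.6 + 303.19·38.6) / (205.2 + 2524.7 + 303.19)
    = 131319 / 3033.1 ≈ 43.30 °C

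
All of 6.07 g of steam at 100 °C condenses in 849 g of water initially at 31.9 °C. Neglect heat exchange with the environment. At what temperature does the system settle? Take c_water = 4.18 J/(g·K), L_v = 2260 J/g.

T_f ≈ 36.2 °C

Heat gained plus heat lost sum to zero:
latent heat released on condensation: 6.07·2260 = 13718; condensed water 100 °C→T: 25.37(T − 100); water warms: 849·4.18·(T − 31.9) = 3548.8(T − 31.9)
3574.2 T = 13718 + 2537.3 + 113207 = 129463
T ≈ 36.22 °C (< 100 °C, so full condensation is consistent).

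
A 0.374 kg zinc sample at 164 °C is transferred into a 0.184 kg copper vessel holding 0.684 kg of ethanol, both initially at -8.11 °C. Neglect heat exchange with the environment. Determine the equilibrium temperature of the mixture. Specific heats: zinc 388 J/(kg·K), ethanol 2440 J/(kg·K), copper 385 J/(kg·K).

Conservation of energy gives ΣQ = 0:
0.374·388·(T − 164) + 0.684·2440·(T − (-8.11)) + 0.184·385·(T − (-8.11)) = 0
(145.11 + 1669 + 70.84) T = 145.11·164 + 1669·(-8.11) + 70.84·(-8.11)
T = 9688.6 / 1884.9 = 5.14 °C

T_f ≈ 5.1 °C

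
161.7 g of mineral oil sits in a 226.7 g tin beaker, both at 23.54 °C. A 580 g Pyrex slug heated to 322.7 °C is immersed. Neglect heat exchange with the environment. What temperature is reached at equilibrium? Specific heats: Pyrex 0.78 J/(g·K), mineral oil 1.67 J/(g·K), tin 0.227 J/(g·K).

T_f ≈ 198.4 °C

Energy conservation, ΣQ = 0:
580·0.78·(T − 322.7) + 161.7·1.67·(T − 23.54) + 226.7·0.227·(T − 23.54) = 0
(452.4 + 270.04 + 51.46) T = 452.4·322.7 + 270.04·23.54 + 51.46·23.54
T = 153558 / 773.9 = 198 °C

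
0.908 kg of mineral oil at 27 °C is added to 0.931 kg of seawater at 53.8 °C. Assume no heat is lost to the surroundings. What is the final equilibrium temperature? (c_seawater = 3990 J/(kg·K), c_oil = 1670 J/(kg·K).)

|Q_seawater| = |Q_oil|:
0.931×3990×(53.8 − T) = 0.908×1670×(T − 27)
3714.7(53.8 − T) = 1516.4(T − 27)
5231.1 T = 240792  ⇒  T ≈ 46.03 °C

T_f ≈ 46.0 °C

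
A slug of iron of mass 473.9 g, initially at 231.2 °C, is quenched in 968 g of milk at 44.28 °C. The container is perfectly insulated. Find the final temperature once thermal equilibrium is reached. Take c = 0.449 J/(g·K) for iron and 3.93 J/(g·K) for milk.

T_f ≈ 54.2 °C

Net heat exchanged in the isolated system is zero:
473.9×0.449×(T − 231.2) + 968×3.93×(T − 44.28) = 0
212.78(T − 231.2) + 3804.2(T − 44.28) = 0
4017 T = 217647
T = 217647/4017 ≈ 54.18 °C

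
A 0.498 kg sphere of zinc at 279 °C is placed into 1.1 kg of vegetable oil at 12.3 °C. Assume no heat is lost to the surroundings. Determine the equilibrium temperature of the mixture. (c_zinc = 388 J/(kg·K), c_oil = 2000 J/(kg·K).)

T_f ≈ 33.8 °C

Taking heat into each body as positive, Σ m c ΔT = 0:
0.498·388·(T − 279) + 1.1·2000·(T − 12.3) = 0
(193.22 + 2200) T = 193.22·279 + 2200·12.3
T ≈ 33.83 °C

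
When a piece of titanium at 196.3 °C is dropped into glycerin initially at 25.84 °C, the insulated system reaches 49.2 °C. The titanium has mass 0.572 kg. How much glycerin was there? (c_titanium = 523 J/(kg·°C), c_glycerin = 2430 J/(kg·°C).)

m ≈ 0.775 kg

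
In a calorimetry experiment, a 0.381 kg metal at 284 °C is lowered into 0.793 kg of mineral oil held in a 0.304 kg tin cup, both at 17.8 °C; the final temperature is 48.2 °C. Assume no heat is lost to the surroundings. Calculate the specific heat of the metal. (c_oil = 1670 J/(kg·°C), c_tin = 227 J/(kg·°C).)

Conservation of energy gives ΣQ = 0:
0.381·c·(48.2 − 284) + 0.793·1670·(48.2 − 17.8) + 0.304·227·(48.2 − 17.8) = 0
-89.84 c = -42357
c = -42357/-89.84 ≈ 471.5 J/(kg·°C)

c ≈ 471 J/(kg·°C)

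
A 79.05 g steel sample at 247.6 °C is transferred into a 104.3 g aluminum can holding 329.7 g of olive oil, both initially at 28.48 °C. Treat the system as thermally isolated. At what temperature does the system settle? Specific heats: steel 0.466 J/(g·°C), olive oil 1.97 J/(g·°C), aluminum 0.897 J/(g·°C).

T_f ≈ 38.8 °C

Let T be the final temperature. ΣQ_i = 0:
79.05·0.466·(T − 247.6) + 329.7·1.97·(T − 28.48) + 104.3·0.897·(T − 28.48) = 0
36.84(T − 247.6) + 649.51(T − 28.48) + 93.56(T − 28.48) = 0
779.9 T = 30283
T ≈ 38.83 °C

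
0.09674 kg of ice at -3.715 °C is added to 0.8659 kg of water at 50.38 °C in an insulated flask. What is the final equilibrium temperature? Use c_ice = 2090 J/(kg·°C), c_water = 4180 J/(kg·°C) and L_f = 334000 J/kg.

T_f ≈ 37.1 °C

Conservation of energy gives ΣQ = 0:
ice -3.715→0 °C: 0.09674×2090×3.715 = 751.12
  melt ice: 0.09674×334000 = 32311
  warm the meltwater: 404.37 T
  water cools: 0.8659×4180×(T − 50.38) = 3619.5(T − 50.38)
4023.8 T = 182348 − 33062 = 149286
T ≈ 37.10 °C (positive, so assuming full melt was valid).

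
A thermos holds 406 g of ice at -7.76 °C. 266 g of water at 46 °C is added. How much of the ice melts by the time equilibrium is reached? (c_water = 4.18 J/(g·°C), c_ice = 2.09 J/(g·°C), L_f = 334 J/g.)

m_melted ≈ 133 g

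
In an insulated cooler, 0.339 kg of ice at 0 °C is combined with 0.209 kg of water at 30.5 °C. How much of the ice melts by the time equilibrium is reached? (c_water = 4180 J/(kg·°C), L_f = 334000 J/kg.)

m_melted ≈ 0.0798 kg

Cooling the water to 0 °C releases 0.209×4180×30.5 = 26645 J.
Melting all 0.339 kg of ice would need 0.339×334000 = 113226 J.
That's not enough to melt it all — equilibrium is at 0 °C with ice remaining.
m_melted×334000 = 26645  ⇒  m_melted ≈ 0.07978 kg.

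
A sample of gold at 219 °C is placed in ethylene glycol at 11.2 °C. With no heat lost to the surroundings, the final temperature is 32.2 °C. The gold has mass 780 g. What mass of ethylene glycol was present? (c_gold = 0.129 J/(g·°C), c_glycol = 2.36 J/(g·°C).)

m ≈ 379 g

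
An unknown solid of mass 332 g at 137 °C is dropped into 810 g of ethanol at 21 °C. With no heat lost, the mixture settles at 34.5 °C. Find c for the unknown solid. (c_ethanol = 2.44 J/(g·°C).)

c ≈ 0.784 J/(g·°C)

Conservation of energy gives ΣQ = 0:
332·c·(34.5 − 137) + 810·2.44·(34.5 − 21) = 0
-34030 c = -26681
c = -26681/-34030 ≈ 0.7841 J/(g·°C)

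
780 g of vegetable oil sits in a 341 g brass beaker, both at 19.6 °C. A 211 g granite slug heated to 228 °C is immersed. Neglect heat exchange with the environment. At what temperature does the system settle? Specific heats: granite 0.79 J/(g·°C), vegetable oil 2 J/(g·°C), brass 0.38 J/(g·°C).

T_f ≈ 38.3 °C

Heat gained plus heat lost sum to zero:
211×0.79×(T − 228) + 780×2×(T − 19.6) + 341×0.38×(T − 19.6) = 0
166.69(T − 228) + 1560(T − 19.6) + 129.58(T − 19.6) = 0
1856.3 T = 71121
T = 71121/1856.3 ≈ 38.31 °C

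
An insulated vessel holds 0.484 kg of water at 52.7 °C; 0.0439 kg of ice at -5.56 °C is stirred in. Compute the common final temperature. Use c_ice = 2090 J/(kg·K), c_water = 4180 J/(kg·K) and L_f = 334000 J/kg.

Setting the total heat transfer to zero:
ice -5.56→0 °C: 0.0439·2090·5.56 = 510.14
  latent heat to melt: 0.0439·334000 = 14663
  warm the meltwater: 183.5 T
  water cools: 0.484·4180·(T − 52.7) = 2023.1(T − 52.7)
2206.6 T = 106618 − 15173 = 91446
T ≈ 41.44 °C. Since T > 0 °C, the all-ice-melts assumption holds.

T_f ≈ 41.4 °C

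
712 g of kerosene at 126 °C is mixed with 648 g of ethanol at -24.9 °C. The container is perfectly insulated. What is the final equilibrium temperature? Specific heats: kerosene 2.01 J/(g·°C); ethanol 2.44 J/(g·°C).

T_f ≈ 46.8 °C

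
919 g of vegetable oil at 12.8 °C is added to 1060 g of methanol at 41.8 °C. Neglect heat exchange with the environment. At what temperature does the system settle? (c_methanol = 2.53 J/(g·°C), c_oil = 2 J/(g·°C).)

T_f ≈ 30.0 °C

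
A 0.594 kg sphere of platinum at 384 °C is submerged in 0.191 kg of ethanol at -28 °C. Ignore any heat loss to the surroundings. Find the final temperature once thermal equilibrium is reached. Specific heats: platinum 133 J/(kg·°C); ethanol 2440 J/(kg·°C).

With ΣQ=0 the equilibrium temperature is the m·c-weighted mean:
T_f = (79·384 + 466.04·(-28)) / (79 + 466.04)
    = 17288 / 545.04 ≈ 31.72 °C

T_f ≈ 31.7 °C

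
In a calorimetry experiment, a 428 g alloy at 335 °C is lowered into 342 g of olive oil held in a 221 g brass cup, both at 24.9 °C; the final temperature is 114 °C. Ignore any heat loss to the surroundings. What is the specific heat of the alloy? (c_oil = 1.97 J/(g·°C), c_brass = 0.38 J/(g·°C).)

c ≈ 0.714 J/(g·°C)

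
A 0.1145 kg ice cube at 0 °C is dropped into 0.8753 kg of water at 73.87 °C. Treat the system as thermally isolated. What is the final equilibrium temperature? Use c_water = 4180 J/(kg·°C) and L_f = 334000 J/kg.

Heat gained plus heat lost sum to zero:
latent heat to melt: 0.1145·334000 = 38243
  meltwater 0→T: 0.1145·4180·T = 478.61 T
  water cools: 0.8753·4180·(T − 73.87) = 3658.8(T − 73.87)
4137.4 T = 270272 − 38243 = 232029
T ≈ 56.08 °C. Since T > 0 °C, the all-ice-melts assumption holds.

T_f ≈ 56.1 °C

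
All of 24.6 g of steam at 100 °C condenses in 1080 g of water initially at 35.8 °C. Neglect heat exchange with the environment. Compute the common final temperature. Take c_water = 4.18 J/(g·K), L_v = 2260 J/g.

T_f ≈ 49.3 °C

Sum of m c ΔT and latent-heat terms is zero:
steam→water at 100 °C releases m L_v = 24.6×2260 = 55596
  condensed water 100 °C→T: 102.83(T − 100)
  original water: 4514.4(T − 35.8)
4617.2 T = 55596 + 10283 + 161616 = 227494
T ≈ 49.27 °C (< 100 °C, so full condensation is consistent).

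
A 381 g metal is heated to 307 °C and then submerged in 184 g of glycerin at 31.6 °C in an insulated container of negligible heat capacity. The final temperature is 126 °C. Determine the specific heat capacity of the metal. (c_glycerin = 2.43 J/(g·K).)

Let T be the final temperature. ΣQ_i = 0:
381×c×(126 − 307) + 184×2.43×(126 − 31.6) = 0
-68961 c = -42208
c = -42208/-68961 ≈ 0.6121 J/(g·K)

c ≈ 0.612 J/(g·K)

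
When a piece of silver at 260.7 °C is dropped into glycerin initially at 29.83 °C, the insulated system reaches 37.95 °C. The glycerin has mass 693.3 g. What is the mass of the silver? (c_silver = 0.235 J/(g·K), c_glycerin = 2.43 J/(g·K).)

Setting the total heat transfer to zero:
m×0.235×(37.95 − 260.7) + 693.3×2.43×(37.95 − 29.83) = 0
-52.35 m = -13680
m = -13680/-52.35 ≈ 261.3 g

m ≈ 261 g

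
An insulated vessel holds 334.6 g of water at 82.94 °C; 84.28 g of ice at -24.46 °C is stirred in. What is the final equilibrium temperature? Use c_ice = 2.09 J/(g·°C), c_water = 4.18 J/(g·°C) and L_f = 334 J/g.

T_f ≈ 47.7 °C

Net heat exchanged in the isolated system is zero:
ice -24.46→0 °C: 84.28×2.09×24.46 = 4308.5; fusion: m_ice L_f = 84.28×334 = 28150; meltwater 0→T: 84.28×4.18×T = 352.29 T; water: 1398.6(T − 82.94)
1750.9 T = 116002 − 32458 = 83544
T ≈ 47.71 °C. Since T > 0 °C, the all-ice-melts assumption holds.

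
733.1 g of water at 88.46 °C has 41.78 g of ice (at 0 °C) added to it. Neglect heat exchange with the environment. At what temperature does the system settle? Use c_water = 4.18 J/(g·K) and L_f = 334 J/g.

Sum of m c ΔT and latent-heat terms is zero:
latent heat to melt: 41.78·334 = 13955
  meltwater 0→T: 41.78·4.18·T = 174.64 T
  water: 3064.4(T − 88.46)
3239 T = 271073 − 13955 = 257119
T ≈ 79.38 °C — above 0 °C, consistent with complete melting.

T_f ≈ 79.4 °C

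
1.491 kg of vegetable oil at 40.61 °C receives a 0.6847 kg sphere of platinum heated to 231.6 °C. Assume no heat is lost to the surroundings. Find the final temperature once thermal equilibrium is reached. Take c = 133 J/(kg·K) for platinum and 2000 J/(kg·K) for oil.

Heat gained plus heat lost sum to zero:
0.6847×133×(T − 231.6) + 1.491×2000×(T − 40.61) = 0
91.07(T − 231.6) + 2982(T − 40.61) = 0
3073.1 T = 142190
T ≈ 46.27 °C

T_f ≈ 46.3 °C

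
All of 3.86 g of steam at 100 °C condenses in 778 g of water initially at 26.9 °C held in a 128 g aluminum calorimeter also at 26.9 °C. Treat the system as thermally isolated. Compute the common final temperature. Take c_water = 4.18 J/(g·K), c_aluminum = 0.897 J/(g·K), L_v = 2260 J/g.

Setting the total heat transfer to zero:
steam→water at 100 °C releases m L_v = 3.86×2260 = 8723.6
  condensed water 100 °C→T: 16.13(T − 100)
  water warms: 778×4.18×(T − 26.9) = 3252(T − 26.9)
  cup: 114.82(T − 26.9)
3383 T = 8723.6 + 1613.5 + 90568 = 100906
T ≈ 29.83 °C — below 100 °C, confirming all the steam condensed.

T_f ≈ 29.8 °C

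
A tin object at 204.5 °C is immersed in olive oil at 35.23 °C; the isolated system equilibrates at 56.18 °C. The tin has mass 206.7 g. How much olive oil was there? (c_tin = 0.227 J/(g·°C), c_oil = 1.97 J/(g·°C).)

Heat lost by the tin = heat gained by the oil:
206.7×0.227×(204.5 − 56.18) = m×1.97×(56.18 − 35.23)
41.27 m = 6959.3  ⇒  m ≈ 168.6 g

m ≈ 169 g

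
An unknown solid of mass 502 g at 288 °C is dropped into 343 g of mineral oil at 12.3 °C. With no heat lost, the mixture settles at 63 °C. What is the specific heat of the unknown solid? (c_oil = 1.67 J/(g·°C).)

c ≈ 0.257 J/(g·°C)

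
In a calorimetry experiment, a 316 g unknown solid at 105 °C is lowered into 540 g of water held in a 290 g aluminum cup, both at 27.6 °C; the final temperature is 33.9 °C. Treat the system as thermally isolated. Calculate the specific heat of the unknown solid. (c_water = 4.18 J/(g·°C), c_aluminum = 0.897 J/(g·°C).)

Heat gained plus heat lost sum to zero:
316·c·(33.9 − 105) + 540·4.18·(33.9 − 27.6) + 290·0.897·(33.9 − 27.6) = 0
-22468 c = -15859
c = -15859/-22468 ≈ 0.7059 J/(g·°C)

c ≈ 0.706 J/(g·°C)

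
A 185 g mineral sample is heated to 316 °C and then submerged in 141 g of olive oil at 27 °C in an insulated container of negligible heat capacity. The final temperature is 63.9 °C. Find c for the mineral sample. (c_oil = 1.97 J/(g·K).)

m_s c (T_s − T_f) = m_oil c_oil (T_f − T_0):
185·c·(316 − 63.9) = 141·1.97·(63.9 − 27)
46638 c = 10250  ⇒  c ≈ 0.2198 J/(g·K)

c ≈ 0.22 J/(g·K)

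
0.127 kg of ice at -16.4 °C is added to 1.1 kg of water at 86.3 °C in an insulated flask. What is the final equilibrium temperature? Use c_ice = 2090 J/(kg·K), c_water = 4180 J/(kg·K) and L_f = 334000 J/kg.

Let T be the final temperature. ΣQ_i = 0:
warm ice to 0 °C: 0.127×2090×(0 − (-16.4)) = 4353.1
  latent heat to melt: 0.127×334000 = 42418
  meltwater 0→T: 0.127×4180×T = 530.86 T
  water cools: 1.1×4180×(T − 86.3) = 4598(T − 86.3)
5128.9 T = 396807 − 46771 = 350036
T ≈ 68.25 °C. Since T > 0 °C, the all-ice-melts assumption holds.

T_f ≈ 68.2 °C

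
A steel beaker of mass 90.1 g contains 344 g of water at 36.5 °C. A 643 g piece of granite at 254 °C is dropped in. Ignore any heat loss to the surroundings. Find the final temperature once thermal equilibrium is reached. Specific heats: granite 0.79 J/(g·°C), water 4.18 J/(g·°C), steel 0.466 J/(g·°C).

Let T be the final temperature. ΣQ_i = 0:
643×0.79×(T − 254) + 344×4.18×(T − 36.5) + 90.1×0.466×(T − 36.5) = 0
507.97(T − 254) + 1437.9(T − 36.5) + 41.99(T − 36.5) = 0
(507.97 + 1437.9 + 41.99) T = 507.97×254 + 1437.9×36.5 + 41.99×36.5
T = 183041/1987.9 ≈ 92.08 °C

T_f ≈ 92.1 °C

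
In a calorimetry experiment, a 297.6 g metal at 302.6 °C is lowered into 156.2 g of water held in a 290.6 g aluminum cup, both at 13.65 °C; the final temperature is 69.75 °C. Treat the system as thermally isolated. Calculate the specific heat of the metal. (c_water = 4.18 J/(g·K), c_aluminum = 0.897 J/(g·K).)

Let T be the final temperature. ΣQ_i = 0:
297.6×c×(69.75 − 302.6) + 156.2×4.18×(69.75 − 13.65) + 290.6×0.897×(69.75 − 13.65) = 0
-69296 c = -51252
c = -51252/-69296 ≈ 0.7396 J/(g·K)

c ≈ 0.74 J/(g·K)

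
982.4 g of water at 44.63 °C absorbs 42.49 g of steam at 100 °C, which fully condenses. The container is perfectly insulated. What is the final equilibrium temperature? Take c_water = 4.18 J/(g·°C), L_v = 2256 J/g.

T_f ≈ 69.3 °C

Setting the total heat transfer to zero:
condense steam: −42.49×2256 = −95857
  condensed water 100 °C→T: 177.61(T − 100)
  original water: 4106.4(T − 44.63)
4284 T = 95857 + 17761 + 183270 = 296888
T ≈ 69.30 °C, under the boiling point, so the assumption holds.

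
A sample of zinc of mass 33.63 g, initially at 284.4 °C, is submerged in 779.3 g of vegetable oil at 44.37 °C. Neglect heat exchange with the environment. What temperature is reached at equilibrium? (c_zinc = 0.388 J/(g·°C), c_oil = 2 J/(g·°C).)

T_f ≈ 46.4 °C

Energy conservation, ΣQ = 0:
33.63·0.388·(T − 284.4) + 779.3·2·(T − 44.37) = 0
(13.05 + 1558.6) T = 13.05·284.4 + 1558.6·44.37
T = 72866 / 1571.6 = 46.4 °C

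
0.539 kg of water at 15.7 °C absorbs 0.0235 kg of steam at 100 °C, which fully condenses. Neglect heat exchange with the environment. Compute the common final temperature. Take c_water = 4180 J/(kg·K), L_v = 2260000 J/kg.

Setting the total heat transfer to zero:
steam→water at 100 °C releases m L_v = 0.0235×2260000 = 53110; condensate cools 100→T: 0.0235×4180×(T − 100) = 98.23(T − 100); water warms: 0.539×4180×(T − 15.7) = 2253(T − 15.7)
2351.2 T = 53110 + 9823 + 35372 = 98305
T ≈ 41.81 °C (< 100 °C, so full condensation is consistent).

T_f ≈ 41.8 °C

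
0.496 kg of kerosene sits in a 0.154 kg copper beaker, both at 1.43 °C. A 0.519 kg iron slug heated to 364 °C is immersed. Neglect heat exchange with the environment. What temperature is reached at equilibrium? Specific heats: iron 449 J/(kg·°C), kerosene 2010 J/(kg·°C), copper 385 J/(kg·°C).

With ΣQ=0 the equilibrium temperature is the m·c-weighted mean:
T_f = (233.03×364 + 996.96×1.43 + 59.29×1.43) / (233.03 + 996.96 + 59.29)
    = 86334 / 1289.3 ≈ 66.96 °C

T_f ≈ 67.0 °C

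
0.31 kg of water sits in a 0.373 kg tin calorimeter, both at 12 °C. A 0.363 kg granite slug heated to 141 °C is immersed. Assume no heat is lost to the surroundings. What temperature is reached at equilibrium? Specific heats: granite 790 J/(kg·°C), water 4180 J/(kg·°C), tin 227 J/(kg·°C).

T_f ≈ 34.2 °C

Conservation of energy gives ΣQ = 0:
0.363·790·(T − 141) + 0.31·4180·(T − 12) + 0.373·227·(T − 12) = 0
(286.77 + 1295.8 + 84.67) T = 286.77·141 + 1295.8·12 + 84.67·12
T = 57000 / 1667.2 = 34.2 °C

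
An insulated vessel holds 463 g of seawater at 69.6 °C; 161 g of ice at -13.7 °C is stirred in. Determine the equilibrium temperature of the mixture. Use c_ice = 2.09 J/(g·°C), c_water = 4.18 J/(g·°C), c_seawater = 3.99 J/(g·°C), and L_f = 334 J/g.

T_f ≈ 27.9 °C

Sum of m c ΔT and latent-heat terms is zero:
ice -13.7→0 °C: 161×2.09×13.7 = 4609.9
  melt ice: 161×334 = 53774
  meltwater 0→T: 161×4.18×T = 672.98 T
  seawater cools: 463×3.99×(T − 69.6) = 1847.4(T − 69.6)
2520.3 T = 128577 − 58384 = 70193
T ≈ 27.85 °C (positive, so assuming full melt was valid).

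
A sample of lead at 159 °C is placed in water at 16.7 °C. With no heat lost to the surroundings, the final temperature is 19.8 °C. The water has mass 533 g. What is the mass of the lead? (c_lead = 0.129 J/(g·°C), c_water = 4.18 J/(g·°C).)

Heat lost by the lead = heat gained by the water:
m·0.129·(159 − 19.8) = 533·4.18·(19.8 − 16.7)
17.96 m = 6906.6  ⇒  m ≈ 384.6 g

m ≈ 385 g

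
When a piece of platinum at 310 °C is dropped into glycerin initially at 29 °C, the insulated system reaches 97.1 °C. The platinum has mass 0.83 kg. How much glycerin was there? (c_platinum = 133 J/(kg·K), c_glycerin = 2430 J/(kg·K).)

m ≈ 0.142 kg

Let T be the final temperature. ΣQ_i = 0:
0.83·133·(97.1 − 310) + m·2430·(97.1 − 29) = 0
165483 m = 23502
m = 23502/165483 ≈ 0.142 kg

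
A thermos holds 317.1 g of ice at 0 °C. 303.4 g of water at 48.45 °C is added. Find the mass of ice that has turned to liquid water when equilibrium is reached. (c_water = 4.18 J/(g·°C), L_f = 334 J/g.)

m_melted ≈ 184 g

Cooling the water to 0 °C releases 303.4×4.18×48.45 = 61445 J.
Melting all 317.1 g of ice would need 317.1×334 = 105911 J.
Since 61445 < 105911 J, not all the ice melts; equilibrium is at 0 °C.
m_melt = 61445 / L_f = 184 g.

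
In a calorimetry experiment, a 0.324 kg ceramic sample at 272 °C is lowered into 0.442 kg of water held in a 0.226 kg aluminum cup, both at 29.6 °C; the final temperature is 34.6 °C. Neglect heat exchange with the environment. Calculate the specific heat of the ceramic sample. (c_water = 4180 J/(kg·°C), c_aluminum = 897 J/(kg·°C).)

Setting the total heat transfer to zero:
0.324·c·(34.6 − 272) + 0.442·4180·(34.6 − 29.6) + 0.226·897·(34.6 − 29.6) = 0
-76.92 c = -10251
c = -10251/-76.92 ≈ 133.3 J/(kg·°C)

c ≈ 133 J/(kg·°C)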